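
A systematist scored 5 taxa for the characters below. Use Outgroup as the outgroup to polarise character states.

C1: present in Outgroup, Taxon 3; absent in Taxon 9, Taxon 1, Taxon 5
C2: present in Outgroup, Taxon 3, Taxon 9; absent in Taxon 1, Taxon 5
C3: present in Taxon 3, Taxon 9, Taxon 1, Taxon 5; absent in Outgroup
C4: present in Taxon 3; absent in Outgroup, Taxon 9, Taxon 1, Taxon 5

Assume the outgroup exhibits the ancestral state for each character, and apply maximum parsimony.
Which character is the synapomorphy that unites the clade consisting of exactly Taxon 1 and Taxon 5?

C2

Character polarity is set by the outgroup: the derived state is whichever differs from the outgroup's state, so for C1, C2 the derived state is 'absent', and for the remaining characters it is 'present'.
C1: derived state 'absent' in Taxon 1, Taxon 5, and Taxon 9 only — synapomorphy for {Taxon 1, Taxon 5, Taxon 9}.
Only Taxon 1 and Taxon 5 show the derived state 'absent' for C2, supporting them as a clade.
C3 (derived state 'present') is shared by all ingroup taxa — unites the whole ingroup.
C4 (derived state 'present') is unique to Taxon 3 (autapomorphy; uninformative for grouping).
Most parsimonious ingroup topology: (Taxon 3,(Taxon 9,(Taxon 1,Taxon 5))).
The clade {Taxon 1, Taxon 5} is supported by C2: its derived state 'absent' occurs in exactly those taxa and in no other taxon (including the outgroup).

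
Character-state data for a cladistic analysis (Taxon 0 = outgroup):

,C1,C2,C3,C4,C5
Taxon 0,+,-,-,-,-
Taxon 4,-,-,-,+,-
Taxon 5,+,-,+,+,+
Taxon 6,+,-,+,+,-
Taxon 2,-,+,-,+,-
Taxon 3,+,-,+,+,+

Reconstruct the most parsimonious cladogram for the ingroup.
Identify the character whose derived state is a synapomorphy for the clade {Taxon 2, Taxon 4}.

C1

Character polarity is set by the outgroup: the derived state is whichever differs from the outgroup's state, so for C1 the derived state is '-', and for the remaining characters it is '+'.
C1 (derived state '-') is shared by Taxon 2 and Taxon 4 — a synapomorphy uniting that clade.
C2 (derived state '+') is unique to Taxon 2 (autapomorphy; uninformative for grouping).
C3 (derived state '+') is shared by Taxon 3, Taxon 5, and Taxon 6 — a synapomorphy uniting that clade.
All ingroup taxa share the derived state '+' for C4; it defines the ingroup but does not resolve relationships within it.
C5: derived state '+' in Taxon 3 and Taxon 5 only — synapomorphy for {Taxon 3, Taxon 5}.
Most parsimonious ingroup topology: ((Taxon 2,Taxon 4),((Taxon 3,Taxon 5),Taxon 6)).
The clade {Taxon 2, Taxon 4} is supported by C1: its derived state '-' occurs in exactly those taxa and in no other taxon (including the outgroup).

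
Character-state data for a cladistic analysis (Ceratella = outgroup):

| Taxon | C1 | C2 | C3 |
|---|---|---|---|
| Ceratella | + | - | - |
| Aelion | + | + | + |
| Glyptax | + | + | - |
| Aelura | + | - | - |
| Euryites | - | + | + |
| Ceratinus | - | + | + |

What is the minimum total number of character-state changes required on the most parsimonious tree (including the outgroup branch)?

3

Character polarity is set by the outgroup: the derived state is whichever differs from the outgroup's state, so for C1 the derived state is '-', and for the remaining characters it is '+'.
Only Ceratinus and Euryites show the derived state '-' for C1, supporting them as a clade.
C2: derived state '+' in Aelion, Ceratinus, Euryites, and Glyptax only — synapomorphy for {Aelion, Ceratinus, Euryites, Glyptax}.
C3 (derived state '+') is shared by Aelion, Ceratinus, and Euryites — a synapomorphy uniting that clade.
Most parsimonious ingroup topology: (((Aelion,(Euryites,Ceratinus)),Glyptax),Aelura).
Changes per character on this tree: C1: 1; C2: 1; C3: 1.
Total = 3.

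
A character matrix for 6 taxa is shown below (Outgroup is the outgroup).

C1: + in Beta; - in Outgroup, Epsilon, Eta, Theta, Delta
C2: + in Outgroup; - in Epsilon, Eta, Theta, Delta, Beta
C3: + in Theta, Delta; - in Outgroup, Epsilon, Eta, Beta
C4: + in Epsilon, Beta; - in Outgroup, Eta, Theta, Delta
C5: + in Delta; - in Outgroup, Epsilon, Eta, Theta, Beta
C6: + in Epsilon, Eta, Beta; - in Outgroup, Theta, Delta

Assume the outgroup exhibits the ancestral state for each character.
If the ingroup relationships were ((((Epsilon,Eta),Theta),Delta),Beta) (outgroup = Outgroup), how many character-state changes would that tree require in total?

Map each character onto ((((Epsilon,Eta),Theta),Delta),Beta) (rooted by Outgroup) and count the minimum state changes it requires (Fitch parsimony):
C1: 1; C2: 1; C3: 2; C4: 2; C5: 1; C6: 2.
Total tree length = 9.

9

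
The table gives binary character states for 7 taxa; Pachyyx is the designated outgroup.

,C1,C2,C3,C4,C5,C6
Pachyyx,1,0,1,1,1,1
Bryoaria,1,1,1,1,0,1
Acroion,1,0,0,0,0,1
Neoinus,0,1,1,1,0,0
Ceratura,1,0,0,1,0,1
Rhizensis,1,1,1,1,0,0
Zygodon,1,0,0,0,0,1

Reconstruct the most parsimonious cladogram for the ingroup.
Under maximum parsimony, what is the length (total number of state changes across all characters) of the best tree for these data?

6

Character polarity is set by the outgroup: the derived state is whichever differs from the outgroup's state, so for C1, C3, C4, C5, C6 the derived state is '0', and for the remaining characters it is '1'.
C1: derived state '0' in Neoinus only — an autapomorphy, so it tells us nothing about relationships among taxa.
C2: derived state '1' in Bryoaria, Neoinus, and Rhizensis only — synapomorphy for {Bryoaria, Neoinus, Rhizensis}.
Only Acroion, Ceratura, and Zygodon show the derived state '0' for C3, supporting them as a clade.
C4 (derived state '0') is shared by Acroion and Zygodon — a synapomorphy uniting that clade.
C5 (derived state '0') is shared by all ingroup taxa — unites the whole ingroup.
C6 (derived state '0') is shared by Neoinus and Rhizensis — a synapomorphy uniting that clade.
Most parsimonious ingroup topology: ((Bryoaria,(Neoinus,Rhizensis)),((Acroion,Zygodon),Ceratura)).
Changes per character on this tree: C1: 1; C2: 1; C3: 1; C4: 1; C5: 1; C6: 1.
Total = 6.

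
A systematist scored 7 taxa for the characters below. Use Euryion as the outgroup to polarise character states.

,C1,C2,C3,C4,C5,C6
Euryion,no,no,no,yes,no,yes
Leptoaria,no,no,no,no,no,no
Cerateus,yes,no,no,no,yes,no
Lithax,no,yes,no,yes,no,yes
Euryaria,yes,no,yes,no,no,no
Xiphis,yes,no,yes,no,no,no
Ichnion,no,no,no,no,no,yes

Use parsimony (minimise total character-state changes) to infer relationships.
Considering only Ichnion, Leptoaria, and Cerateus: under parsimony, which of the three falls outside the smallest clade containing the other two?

Character polarity is set by the outgroup: the derived state is whichever differs from the outgroup's state, so for C4, C6 the derived state is 'no', and for the remaining characters it is 'yes'.
C1: derived state 'yes' in Cerateus, Euryaria, and Xiphis only — synapomorphy for {Cerateus, Euryaria, Xiphis}.
C2 (derived state 'yes') is unique to Lithax (autapomorphy; uninformative for grouping).
Only Euryaria and Xiphis show the derived state 'yes' for C3, supporting them as a clade.
Only Cerateus, Euryaria, Ichnion, Leptoaria, and Xiphis show the derived state 'no' for C4, supporting them as a clade.
C5: derived state 'yes' in Cerateus only — an autapomorphy, so it tells us nothing about relationships among taxa.
C6 (derived state 'no') is shared by Cerateus, Euryaria, Leptoaria, and Xiphis — a synapomorphy uniting that clade.
Most parsimonious ingroup topology: (((Leptoaria,(Cerateus,(Euryaria,Xiphis))),Ichnion),Lithax).
Cerateus and Leptoaria share a more recent common ancestor with each other than either does with Ichnion, so Ichnion is the least closely related of the three.

Ichnion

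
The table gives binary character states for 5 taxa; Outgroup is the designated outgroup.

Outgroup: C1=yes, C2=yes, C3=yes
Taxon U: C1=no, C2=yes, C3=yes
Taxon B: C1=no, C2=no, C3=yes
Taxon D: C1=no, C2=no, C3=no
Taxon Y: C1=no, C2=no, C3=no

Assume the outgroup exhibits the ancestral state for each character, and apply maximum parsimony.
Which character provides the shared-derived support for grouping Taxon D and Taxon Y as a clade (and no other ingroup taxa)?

The outgroup has state 'yes' for every character, so 'no' is the derived state throughout.
All ingroup taxa share the derived state 'no' for C1; it defines the ingroup but does not resolve relationships within it.
Only Taxon B, Taxon D, and Taxon Y show the derived state 'no' for C2, supporting them as a clade.
C3 (derived state 'no') is shared by Taxon D and Taxon Y — a synapomorphy uniting that clade.
Most parsimonious ingroup topology: (Taxon U,(Taxon B,(Taxon D,Taxon Y))).
The clade {Taxon D, Taxon Y} is supported by C3: its derived state 'no' occurs in exactly those taxa and in no other taxon (including the outgroup).

C3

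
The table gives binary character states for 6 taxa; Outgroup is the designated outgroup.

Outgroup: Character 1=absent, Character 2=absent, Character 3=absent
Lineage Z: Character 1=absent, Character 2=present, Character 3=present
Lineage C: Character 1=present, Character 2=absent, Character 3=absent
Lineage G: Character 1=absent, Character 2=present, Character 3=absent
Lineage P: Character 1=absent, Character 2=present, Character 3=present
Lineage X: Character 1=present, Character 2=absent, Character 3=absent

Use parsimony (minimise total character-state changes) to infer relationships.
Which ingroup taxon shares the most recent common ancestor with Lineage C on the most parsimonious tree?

Lineage X

The outgroup has state 'absent' for every character, so 'present' is the derived state throughout.
Only Lineage C and Lineage X show the derived state 'present' for Character 1, supporting them as a clade.
Character 2: derived state 'present' in Lineage G, Lineage P, and Lineage Z only — synapomorphy for {Lineage G, Lineage P, Lineage Z}.
Only Lineage P and Lineage Z show the derived state 'present' for Character 3, supporting them as a clade.
Most parsimonious ingroup topology: (((Lineage Z,Lineage P),Lineage G),(Lineage C,Lineage X)).
Lineage C and Lineage X form a cherry on this tree, so they are sister taxa.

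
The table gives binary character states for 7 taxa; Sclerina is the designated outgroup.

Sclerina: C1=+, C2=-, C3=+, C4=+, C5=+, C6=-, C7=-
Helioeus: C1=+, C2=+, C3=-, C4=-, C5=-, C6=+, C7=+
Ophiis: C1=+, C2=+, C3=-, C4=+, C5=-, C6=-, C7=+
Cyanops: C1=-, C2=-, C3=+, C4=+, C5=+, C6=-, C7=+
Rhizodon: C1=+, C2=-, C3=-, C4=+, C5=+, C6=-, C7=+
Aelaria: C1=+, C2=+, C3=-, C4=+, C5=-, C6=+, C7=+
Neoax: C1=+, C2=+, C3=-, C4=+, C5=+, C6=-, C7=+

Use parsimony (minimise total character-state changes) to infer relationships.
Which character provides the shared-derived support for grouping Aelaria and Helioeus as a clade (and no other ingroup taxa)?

C6

Character polarity is set by the outgroup: the derived state is whichever differs from the outgroup's state, so for C1, C3, C4, C5 the derived state is '-', and for the remaining characters it is '+'.
C1 (derived state '-') is unique to Cyanops (autapomorphy; uninformative for grouping).
C2: derived state '+' in Aelaria, Helioeus, Neoax, and Ophiis only — synapomorphy for {Aelaria, Helioeus, Neoax, Ophiis}.
C3 (derived state '-') is shared by Aelaria, Helioeus, Neoax, Ophiis, and Rhizodon — a synapomorphy uniting that clade.
C4 (derived state '-') is unique to Helioeus (autapomorphy; uninformative for grouping).
C5: derived state '-' in Aelaria, Helioeus, and Ophiis only — synapomorphy for {Aelaria, Helioeus, Ophiis}.
Only Aelaria and Helioeus show the derived state '+' for C6, supporting them as a clade.
C7 (derived state '+') is shared by all ingroup taxa — unites the whole ingroup.
Most parsimonious ingroup topology: (((((Helioeus,Aelaria),Ophiis),Neoax),Rhizodon),Cyanops).
The clade {Aelaria, Helioeus} is supported by C6: its derived state '+' occurs in exactly those taxa and in no other taxon (including the outgroup).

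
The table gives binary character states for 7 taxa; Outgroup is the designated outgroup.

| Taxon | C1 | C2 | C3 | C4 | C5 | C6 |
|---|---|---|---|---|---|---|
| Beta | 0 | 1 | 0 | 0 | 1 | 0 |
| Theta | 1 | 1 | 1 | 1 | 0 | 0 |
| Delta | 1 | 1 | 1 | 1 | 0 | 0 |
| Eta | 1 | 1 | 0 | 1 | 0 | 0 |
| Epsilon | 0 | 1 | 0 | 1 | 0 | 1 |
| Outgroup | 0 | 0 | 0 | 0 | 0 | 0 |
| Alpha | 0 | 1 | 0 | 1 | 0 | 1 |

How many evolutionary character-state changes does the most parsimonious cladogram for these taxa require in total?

6

The outgroup has state '0' for every character, so '1' is the derived state throughout.
C1 (derived state '1') is shared by Delta, Eta, and Theta — a synapomorphy uniting that clade.
All ingroup taxa share the derived state '1' for C2; it defines the ingroup but does not resolve relationships within it.
Only Delta and Theta show the derived state '1' for C3, supporting them as a clade.
C4 (derived state '1') is shared by Alpha, Delta, Epsilon, Eta, and Theta — a synapomorphy uniting that clade.
C5 (derived state '1') is unique to Beta (autapomorphy; uninformative for grouping).
C6: derived state '1' in Alpha and Epsilon only — synapomorphy for {Alpha, Epsilon}.
Most parsimonious ingroup topology: ((((Delta,Theta),Eta),(Epsilon,Alpha)),Beta).
Changes per character on this tree: C1: 1; C2: 1; C3: 1; C4: 1; C5: 1; C6: 1.
Total = 6.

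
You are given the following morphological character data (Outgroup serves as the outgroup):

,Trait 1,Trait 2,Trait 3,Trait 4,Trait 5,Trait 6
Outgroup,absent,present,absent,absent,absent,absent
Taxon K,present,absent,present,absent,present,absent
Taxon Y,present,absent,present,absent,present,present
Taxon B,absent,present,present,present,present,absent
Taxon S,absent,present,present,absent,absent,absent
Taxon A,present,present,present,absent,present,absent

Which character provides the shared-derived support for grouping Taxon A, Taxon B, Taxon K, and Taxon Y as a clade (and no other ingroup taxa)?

Character polarity is set by the outgroup: the derived state is whichever differs from the outgroup's state, so for Trait 2 the derived state is 'absent', and for the remaining characters it is 'present'.
Only Taxon A, Taxon K, and Taxon Y show the derived state 'present' for Trait 1, supporting them as a clade.
Trait 2: derived state 'absent' in Taxon K and Taxon Y only — synapomorphy for {Taxon K, Taxon Y}.
Trait 3 (derived state 'present') is shared by all ingroup taxa — unites the whole ingroup.
Trait 4 (derived state 'present') is unique to Taxon B (autapomorphy; uninformative for grouping).
Trait 5: derived state 'present' in Taxon A, Taxon B, Taxon K, and Taxon Y only — synapomorphy for {Taxon A, Taxon B, Taxon K, Taxon Y}.
Trait 6: derived state 'present' in Taxon Y only — an autapomorphy, so it tells us nothing about relationships among taxa.
Most parsimonious ingroup topology: ((((Taxon K,Taxon Y),Taxon A),Taxon B),Taxon S).
The clade {Taxon A, Taxon B, Taxon K, Taxon Y} is supported by Trait 5: its derived state 'present' occurs in exactly those taxa and in no other taxon (including the outgroup).

Trait 5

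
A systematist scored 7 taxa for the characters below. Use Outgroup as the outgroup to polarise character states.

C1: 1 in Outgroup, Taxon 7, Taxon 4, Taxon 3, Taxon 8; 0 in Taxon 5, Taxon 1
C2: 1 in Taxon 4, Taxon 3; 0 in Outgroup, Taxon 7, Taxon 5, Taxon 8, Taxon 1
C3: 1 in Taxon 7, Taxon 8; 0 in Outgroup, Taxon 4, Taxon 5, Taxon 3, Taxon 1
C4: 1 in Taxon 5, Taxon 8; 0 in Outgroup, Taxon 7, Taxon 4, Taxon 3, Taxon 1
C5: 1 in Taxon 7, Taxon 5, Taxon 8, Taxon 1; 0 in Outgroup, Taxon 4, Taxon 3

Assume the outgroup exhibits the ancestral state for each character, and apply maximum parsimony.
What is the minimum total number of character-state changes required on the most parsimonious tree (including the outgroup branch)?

Character polarity is set by the outgroup: the derived state is whichever differs from the outgroup's state, so for C1 the derived state is '0', and for the remaining characters it is '1'.
C1: derived state '0' in Taxon 1 and Taxon 5 only — synapomorphy for {Taxon 1, Taxon 5}.
C2 (derived state '1') is shared by Taxon 3 and Taxon 4 — a synapomorphy uniting that clade.
Only Taxon 7 and Taxon 8 show the derived state '1' for C3, supporting them as a clade.
C4 groups Taxon 5 and Taxon 8, which is incompatible with the clades supported by the remaining characters; treating it as convergent (homoplasy) costs fewer steps than any alternative tree.
C5: derived state '1' in Taxon 1, Taxon 5, Taxon 7, and Taxon 8 only — synapomorphy for {Taxon 1, Taxon 5, Taxon 7, Taxon 8}.
Most parsimonious ingroup topology: (((Taxon 7,Taxon 8),(Taxon 5,Taxon 1)),(Taxon 4,Taxon 3)).
Changes per character on this tree: C1: 1; C2: 1; C3: 1; C4: 2; C5: 1.
Total = 6.

6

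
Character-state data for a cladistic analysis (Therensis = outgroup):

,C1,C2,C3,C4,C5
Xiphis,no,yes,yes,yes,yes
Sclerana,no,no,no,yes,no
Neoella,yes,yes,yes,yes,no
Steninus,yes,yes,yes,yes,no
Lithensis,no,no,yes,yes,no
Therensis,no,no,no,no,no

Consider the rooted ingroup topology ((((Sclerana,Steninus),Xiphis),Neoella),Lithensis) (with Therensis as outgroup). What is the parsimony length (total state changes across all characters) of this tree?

Map each character onto ((((Sclerana,Steninus),Xiphis),Neoella),Lithensis) (rooted by Therensis) and count the minimum state changes it requires (Fitch parsimony):
C1: 2; C2: 2; C3: 2; C4: 1; C5: 1.
Total tree length = 8.

8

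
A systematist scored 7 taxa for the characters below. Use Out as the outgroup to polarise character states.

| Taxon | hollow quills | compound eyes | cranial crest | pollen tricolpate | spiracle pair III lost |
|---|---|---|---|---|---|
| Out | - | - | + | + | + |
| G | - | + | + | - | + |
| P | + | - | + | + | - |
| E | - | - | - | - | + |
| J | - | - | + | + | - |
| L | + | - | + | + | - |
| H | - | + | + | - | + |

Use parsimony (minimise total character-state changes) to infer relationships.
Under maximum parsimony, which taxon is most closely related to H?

Character polarity is set by the outgroup: the derived state is whichever differs from the outgroup's state, so for cranial crest, pollen tricolpate, spiracle pair III lost the derived state is '-', and for the remaining characters it is '+'.
hollow quills: derived state '+' in L and P only — synapomorphy for {L, P}.
compound eyes: derived state '+' in G and H only — synapomorphy for {G, H}.
cranial crest (derived state '-') is unique to E (autapomorphy; uninformative for grouping).
Only E, G, and H show the derived state '-' for pollen tricolpate, supporting them as a clade.
spiracle pair III lost: derived state '-' in J, L, and P only — synapomorphy for {J, L, P}.
Most parsimonious ingroup topology: (((G,H),E),((P,L),J)).
H and G form a cherry on this tree, so they are sister taxa.

G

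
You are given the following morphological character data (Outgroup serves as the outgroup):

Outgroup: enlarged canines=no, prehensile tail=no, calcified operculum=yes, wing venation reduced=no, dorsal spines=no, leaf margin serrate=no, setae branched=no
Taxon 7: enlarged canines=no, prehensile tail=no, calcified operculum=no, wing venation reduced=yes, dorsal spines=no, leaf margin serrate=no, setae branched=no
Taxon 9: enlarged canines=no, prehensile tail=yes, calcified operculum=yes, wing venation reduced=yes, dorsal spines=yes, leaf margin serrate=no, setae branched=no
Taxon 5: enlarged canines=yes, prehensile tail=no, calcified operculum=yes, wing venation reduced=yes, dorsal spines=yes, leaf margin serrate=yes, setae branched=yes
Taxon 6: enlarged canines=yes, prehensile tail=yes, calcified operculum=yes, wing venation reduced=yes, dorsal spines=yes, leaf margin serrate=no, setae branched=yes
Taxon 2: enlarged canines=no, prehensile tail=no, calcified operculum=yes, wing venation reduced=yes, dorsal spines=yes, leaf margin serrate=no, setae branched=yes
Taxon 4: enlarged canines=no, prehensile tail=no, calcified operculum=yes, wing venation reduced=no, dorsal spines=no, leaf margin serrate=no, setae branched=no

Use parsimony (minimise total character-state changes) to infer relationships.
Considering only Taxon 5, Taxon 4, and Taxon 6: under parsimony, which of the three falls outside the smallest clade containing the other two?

Taxon 4

Character polarity is set by the outgroup: the derived state is whichever differs from the outgroup's state, so for calcified operculum the derived state is 'no', and for the remaining characters it is 'yes'.
enlarged canines: derived state 'yes' in Taxon 5 and Taxon 6 only — synapomorphy for {Taxon 5, Taxon 6}.
prehensile tail groups Taxon 6 and Taxon 9, which is incompatible with the clades supported by the remaining characters; treating it as convergent (homoplasy) costs fewer steps than any alternative tree.
calcified operculum (derived state 'no') is unique to Taxon 7 (autapomorphy; uninformative for grouping).
wing venation reduced (derived state 'yes') is shared by Taxon 2, Taxon 5, Taxon 6, Taxon 7, and Taxon 9 — a synapomorphy uniting that clade.
dorsal spines: derived state 'yes' in Taxon 2, Taxon 5, Taxon 6, and Taxon 9 only — synapomorphy for {Taxon 2, Taxon 5, Taxon 6, Taxon 9}.
leaf margin serrate (derived state 'yes') is unique to Taxon 5 (autapomorphy; uninformative for grouping).
setae branched (derived state 'yes') is shared by Taxon 2, Taxon 5, and Taxon 6 — a synapomorphy uniting that clade.
Most parsimonious ingroup topology: ((Taxon 7,(Taxon 9,((Taxon 5,Taxon 6),Taxon 2))),Taxon 4).
Taxon 5 and Taxon 6 share a more recent common ancestor with each other than either does with Taxon 4, so Taxon 4 is the least closely related of the three.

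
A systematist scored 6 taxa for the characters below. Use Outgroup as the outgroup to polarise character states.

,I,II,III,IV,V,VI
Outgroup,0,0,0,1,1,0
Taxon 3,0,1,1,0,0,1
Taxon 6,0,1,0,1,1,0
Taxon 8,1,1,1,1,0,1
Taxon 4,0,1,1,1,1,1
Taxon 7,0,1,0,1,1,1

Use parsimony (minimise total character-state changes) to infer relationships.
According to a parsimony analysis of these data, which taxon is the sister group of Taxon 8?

Character polarity is set by the outgroup: the derived state is whichever differs from the outgroup's state, so for IV, V the derived state is '0', and for the remaining characters it is '1'.
I: derived state '1' in Taxon 8 only — an autapomorphy, so it tells us nothing about relationships among taxa.
All ingroup taxa share the derived state '1' for II; it defines the ingroup but does not resolve relationships within it.
Only Taxon 3, Taxon 4, and Taxon 8 show the derived state '1' for III, supporting them as a clade.
IV: derived state '0' in Taxon 3 only — an autapomorphy, so it tells us nothing about relationships among taxa.
Only Taxon 3 and Taxon 8 show the derived state '0' for V, supporting them as a clade.
VI: derived state '1' in Taxon 3, Taxon 4, Taxon 7, and Taxon 8 only — synapomorphy for {Taxon 3, Taxon 4, Taxon 7, Taxon 8}.
Most parsimonious ingroup topology: ((((Taxon 3,Taxon 8),Taxon 4),Taxon 7),Taxon 6).
Taxon 8 and Taxon 3 form a cherry on this tree, so they are sister taxa.

Taxon 3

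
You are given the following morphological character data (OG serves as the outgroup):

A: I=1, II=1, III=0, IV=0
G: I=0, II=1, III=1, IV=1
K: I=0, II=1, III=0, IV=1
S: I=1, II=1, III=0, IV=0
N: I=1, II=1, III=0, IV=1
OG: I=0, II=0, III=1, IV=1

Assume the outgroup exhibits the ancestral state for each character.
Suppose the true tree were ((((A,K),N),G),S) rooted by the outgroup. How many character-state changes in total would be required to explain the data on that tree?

8

Map each character onto ((((A,K),N),G),S) (rooted by OG) and count the minimum state changes it requires (Fitch parsimony):
I: 3; II: 1; III: 2; IV: 2.
Total tree length = 8.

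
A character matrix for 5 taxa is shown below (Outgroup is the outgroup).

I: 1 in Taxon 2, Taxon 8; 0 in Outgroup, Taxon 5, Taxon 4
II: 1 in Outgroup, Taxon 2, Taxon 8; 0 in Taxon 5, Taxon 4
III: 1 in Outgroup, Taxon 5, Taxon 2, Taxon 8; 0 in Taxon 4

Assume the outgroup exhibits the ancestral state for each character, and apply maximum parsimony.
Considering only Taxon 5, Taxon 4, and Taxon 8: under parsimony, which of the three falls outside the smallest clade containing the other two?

Character polarity is set by the outgroup: the derived state is whichever differs from the outgroup's state, so for II, III the derived state is '0', and for the remaining characters it is '1'.
Only Taxon 2 and Taxon 8 show the derived state '1' for I, supporting them as a clade.
II (derived state '0') is shared by Taxon 4 and Taxon 5 — a synapomorphy uniting that clade.
III: derived state '0' in Taxon 4 only — an autapomorphy, so it tells us nothing about relationships among taxa.
Most parsimonious ingroup topology: ((Taxon 5,Taxon 4),(Taxon 2,Taxon 8)).
Taxon 4 and Taxon 5 share a more recent common ancestor with each other than either does with Taxon 8, so Taxon 8 is the least closely related of the three.

Taxon 8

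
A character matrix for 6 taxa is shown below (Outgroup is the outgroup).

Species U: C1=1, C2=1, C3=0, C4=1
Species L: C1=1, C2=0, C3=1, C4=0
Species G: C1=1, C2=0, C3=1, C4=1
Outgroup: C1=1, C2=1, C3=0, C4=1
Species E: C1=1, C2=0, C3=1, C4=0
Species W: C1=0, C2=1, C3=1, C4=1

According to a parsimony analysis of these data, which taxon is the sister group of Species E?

Character polarity is set by the outgroup: the derived state is whichever differs from the outgroup's state, so for C1, C2, C4 the derived state is '0', and for the remaining characters it is '1'.
C1: derived state '0' in Species W only — an autapomorphy, so it tells us nothing about relationships among taxa.
C2: derived state '0' in Species E, Species G, and Species L only — synapomorphy for {Species E, Species G, Species L}.
C3: derived state '1' in Species E, Species G, Species L, and Species W only — synapomorphy for {Species E, Species G, Species L, Species W}.
C4 (derived state '0') is shared by Species E and Species L — a synapomorphy uniting that clade.
Most parsimonious ingroup topology: ((Species W,((Species L,Species E),Species G)),Species U).
Species E and Species L form a cherry on this tree, so they are sister taxa.

Species L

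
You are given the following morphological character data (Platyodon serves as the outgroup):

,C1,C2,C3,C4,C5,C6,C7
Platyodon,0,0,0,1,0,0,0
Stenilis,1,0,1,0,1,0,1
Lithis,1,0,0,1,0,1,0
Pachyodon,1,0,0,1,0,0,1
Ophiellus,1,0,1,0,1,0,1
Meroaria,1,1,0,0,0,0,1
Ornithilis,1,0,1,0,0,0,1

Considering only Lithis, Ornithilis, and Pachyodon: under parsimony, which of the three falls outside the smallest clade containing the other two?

Lithis

Character polarity is set by the outgroup: the derived state is whichever differs from the outgroup's state, so for C4 the derived state is '0', and for the remaining characters it is '1'.
All ingroup taxa share the derived state '1' for C1; it defines the ingroup but does not resolve relationships within it.
C2 (derived state '1') is unique to Meroaria (autapomorphy; uninformative for grouping).
Only Ophiellus, Ornithilis, and Stenilis show the derived state '1' for C3, supporting them as a clade.
Only Meroaria, Ophiellus, Ornithilis, and Stenilis show the derived state '0' for C4, supporting them as a clade.
Only Ophiellus and Stenilis show the derived state '1' for C5, supporting them as a clade.
C6 (derived state '1') is unique to Lithis (autapomorphy; uninformative for grouping).
Only Meroaria, Ophiellus, Ornithilis, Pachyodon, and Stenilis show the derived state '1' for C7, supporting them as a clade.
Most parsimonious ingroup topology: (((((Stenilis,Ophiellus),Ornithilis),Meroaria),Pachyodon),Lithis).
Ornithilis and Pachyodon share a more recent common ancestor with each other than either does with Lithis, so Lithis is the least closely related of the three.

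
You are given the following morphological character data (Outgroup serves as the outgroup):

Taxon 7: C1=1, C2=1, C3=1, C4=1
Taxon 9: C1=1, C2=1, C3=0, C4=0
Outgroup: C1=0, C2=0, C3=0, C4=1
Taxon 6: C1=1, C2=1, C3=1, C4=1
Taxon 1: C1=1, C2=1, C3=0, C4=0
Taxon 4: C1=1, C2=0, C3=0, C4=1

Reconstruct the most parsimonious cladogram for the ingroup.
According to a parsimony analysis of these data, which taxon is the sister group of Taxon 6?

Character polarity is set by the outgroup: the derived state is whichever differs from the outgroup's state, so for C4 the derived state is '0', and for the remaining characters it is '1'.
C1 (derived state '1') is shared by all ingroup taxa — unites the whole ingroup.
Only Taxon 1, Taxon 6, Taxon 7, and Taxon 9 show the derived state '1' for C2, supporting them as a clade.
C3: derived state '1' in Taxon 6 and Taxon 7 only — synapomorphy for {Taxon 6, Taxon 7}.
C4: derived state '0' in Taxon 1 and Taxon 9 only — synapomorphy for {Taxon 1, Taxon 9}.
Most parsimonious ingroup topology: (((Taxon 7,Taxon 6),(Taxon 1,Taxon 9)),Taxon 4).
Taxon 6 and Taxon 7 form a cherry on this tree, so they are sister taxa.

Taxon 7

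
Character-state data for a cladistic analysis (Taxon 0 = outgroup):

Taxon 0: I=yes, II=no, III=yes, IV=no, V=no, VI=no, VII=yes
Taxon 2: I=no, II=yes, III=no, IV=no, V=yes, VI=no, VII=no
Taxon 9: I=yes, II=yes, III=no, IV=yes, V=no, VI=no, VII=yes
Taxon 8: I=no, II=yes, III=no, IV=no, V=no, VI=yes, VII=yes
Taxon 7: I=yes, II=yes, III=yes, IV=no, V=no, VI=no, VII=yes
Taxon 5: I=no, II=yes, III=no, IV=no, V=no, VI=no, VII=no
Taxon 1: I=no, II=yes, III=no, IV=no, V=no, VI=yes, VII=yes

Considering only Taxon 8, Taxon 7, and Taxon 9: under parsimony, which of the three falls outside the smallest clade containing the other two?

Taxon 7

Character polarity is set by the outgroup: the derived state is whichever differs from the outgroup's state, so for I, III, VII the derived state is 'no', and for the remaining characters it is 'yes'.
I: derived state 'no' in Taxon 1, Taxon 2, Taxon 5, and Taxon 8 only — synapomorphy for {Taxon 1, Taxon 2, Taxon 5, Taxon 8}.
II (derived state 'yes') is shared by all ingroup taxa — unites the whole ingroup.
Only Taxon 1, Taxon 2, Taxon 5, Taxon 8, and Taxon 9 show the derived state 'no' for III, supporting them as a clade.
IV: derived state 'yes' in Taxon 9 only — an autapomorphy, so it tells us nothing about relationships among taxa.
V: derived state 'yes' in Taxon 2 only — an autapomorphy, so it tells us nothing about relationships among taxa.
Only Taxon 1 and Taxon 8 show the derived state 'yes' for VI, supporting them as a clade.
Only Taxon 2 and Taxon 5 show the derived state 'no' for VII, supporting them as a clade.
Most parsimonious ingroup topology: ((((Taxon 2,Taxon 5),(Taxon 8,Taxon 1)),Taxon 9),Taxon 7).
Taxon 8 and Taxon 9 share a more recent common ancestor with each other than either does with Taxon 7, so Taxon 7 is the least closely related of the three.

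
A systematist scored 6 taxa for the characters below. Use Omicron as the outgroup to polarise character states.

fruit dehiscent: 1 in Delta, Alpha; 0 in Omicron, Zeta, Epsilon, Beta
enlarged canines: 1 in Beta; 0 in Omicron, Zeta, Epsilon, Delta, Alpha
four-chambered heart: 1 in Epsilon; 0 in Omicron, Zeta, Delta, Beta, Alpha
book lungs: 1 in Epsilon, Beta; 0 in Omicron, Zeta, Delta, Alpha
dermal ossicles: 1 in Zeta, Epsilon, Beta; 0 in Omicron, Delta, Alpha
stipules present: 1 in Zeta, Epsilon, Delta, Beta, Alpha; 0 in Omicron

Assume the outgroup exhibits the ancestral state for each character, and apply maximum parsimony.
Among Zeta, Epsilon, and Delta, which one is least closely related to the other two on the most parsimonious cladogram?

The outgroup has state '0' for every character, so '1' is the derived state throughout.
fruit dehiscent (derived state '1') is shared by Alpha and Delta — a synapomorphy uniting that clade.
enlarged canines: derived state '1' in Beta only — an autapomorphy, so it tells us nothing about relationships among taxa.
four-chambered heart: derived state '1' in Epsilon only — an autapomorphy, so it tells us nothing about relationships among taxa.
book lungs: derived state '1' in Beta and Epsilon only — synapomorphy for {Beta, Epsilon}.
dermal ossicles: derived state '1' in Beta, Epsilon, and Zeta only — synapomorphy for {Beta, Epsilon, Zeta}.
All ingroup taxa share the derived state '1' for stipules present; it defines the ingroup but does not resolve relationships within it.
Most parsimonious ingroup topology: ((Zeta,(Epsilon,Beta)),(Delta,Alpha)).
Epsilon and Zeta share a more recent common ancestor with each other than either does with Delta, so Delta is the least closely related of the three.

Delta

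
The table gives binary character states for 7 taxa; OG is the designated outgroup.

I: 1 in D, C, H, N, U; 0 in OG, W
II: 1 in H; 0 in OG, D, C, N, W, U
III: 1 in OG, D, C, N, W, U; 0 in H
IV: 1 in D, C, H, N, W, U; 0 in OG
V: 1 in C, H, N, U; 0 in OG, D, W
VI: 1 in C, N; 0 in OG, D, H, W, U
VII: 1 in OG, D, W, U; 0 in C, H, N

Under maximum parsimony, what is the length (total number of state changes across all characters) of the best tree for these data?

Character polarity is set by the outgroup: the derived state is whichever differs from the outgroup's state, so for III, VII the derived state is '0', and for the remaining characters it is '1'.
I (derived state '1') is shared by C, D, H, N, and U — a synapomorphy uniting that clade.
II (derived state '1') is unique to H (autapomorphy; uninformative for grouping).
III: derived state '0' in H only — an autapomorphy, so it tells us nothing about relationships among taxa.
All ingroup taxa share the derived state '1' for IV; it defines the ingroup but does not resolve relationships within it.
V (derived state '1') is shared by C, H, N, and U — a synapomorphy uniting that clade.
VI (derived state '1') is shared by C and N — a synapomorphy uniting that clade.
Only C, H, and N show the derived state '0' for VII, supporting them as a clade.
Most parsimonious ingroup topology: ((D,(((C,N),H),U)),W).
Changes per character on this tree: I: 1; II: 1; III: 1; IV: 1; V: 1; VI: 1; VII: 1.
Total = 7.

7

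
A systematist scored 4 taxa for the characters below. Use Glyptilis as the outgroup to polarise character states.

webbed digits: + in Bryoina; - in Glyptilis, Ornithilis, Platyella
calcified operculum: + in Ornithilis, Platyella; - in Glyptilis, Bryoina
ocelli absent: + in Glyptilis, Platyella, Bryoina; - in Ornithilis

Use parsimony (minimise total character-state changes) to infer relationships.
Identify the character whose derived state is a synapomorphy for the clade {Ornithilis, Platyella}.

calcified operculum

Character polarity is set by the outgroup: the derived state is whichever differs from the outgroup's state, so for ocelli absent the derived state is '-', and for the remaining characters it is '+'.
webbed digits: derived state '+' in Bryoina only — an autapomorphy, so it tells us nothing about relationships among taxa.
calcified operculum: derived state '+' in Ornithilis and Platyella only — synapomorphy for {Ornithilis, Platyella}.
ocelli absent: derived state '-' in Ornithilis only — an autapomorphy, so it tells us nothing about relationships among taxa.
Most parsimonious ingroup topology: ((Ornithilis,Platyella),Bryoina).
The clade {Ornithilis, Platyella} is supported by calcified operculum: its derived state '+' occurs in exactly those taxa and in no other taxon (including the outgroup).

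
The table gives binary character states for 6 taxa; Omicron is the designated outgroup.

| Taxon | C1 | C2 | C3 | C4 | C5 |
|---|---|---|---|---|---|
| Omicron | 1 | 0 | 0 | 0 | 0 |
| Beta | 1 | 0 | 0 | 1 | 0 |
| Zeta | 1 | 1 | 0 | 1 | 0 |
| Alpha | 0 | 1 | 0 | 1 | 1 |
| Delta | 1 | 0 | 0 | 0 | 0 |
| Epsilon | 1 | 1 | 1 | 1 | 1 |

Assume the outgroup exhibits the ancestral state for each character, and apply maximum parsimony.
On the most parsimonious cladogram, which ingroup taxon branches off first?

Delta

Character polarity is set by the outgroup: the derived state is whichever differs from the outgroup's state, so for C1 the derived state is '0', and for the remaining characters it is '1'.
C1 (derived state '0') is unique to Alpha (autapomorphy; uninformative for grouping).
Only Alpha, Epsilon, and Zeta show the derived state '1' for C2, supporting them as a clade.
C3: derived state '1' in Epsilon only — an autapomorphy, so it tells us nothing about relationships among taxa.
Only Alpha, Beta, Epsilon, and Zeta show the derived state '1' for C4, supporting them as a clade.
C5 (derived state '1') is shared by Alpha and Epsilon — a synapomorphy uniting that clade.
Most parsimonious ingroup topology: ((Beta,(Zeta,(Alpha,Epsilon))),Delta).
Delta is sister to the clade containing all other ingroup taxa, so it is the earliest-diverging (most basal) ingroup lineage.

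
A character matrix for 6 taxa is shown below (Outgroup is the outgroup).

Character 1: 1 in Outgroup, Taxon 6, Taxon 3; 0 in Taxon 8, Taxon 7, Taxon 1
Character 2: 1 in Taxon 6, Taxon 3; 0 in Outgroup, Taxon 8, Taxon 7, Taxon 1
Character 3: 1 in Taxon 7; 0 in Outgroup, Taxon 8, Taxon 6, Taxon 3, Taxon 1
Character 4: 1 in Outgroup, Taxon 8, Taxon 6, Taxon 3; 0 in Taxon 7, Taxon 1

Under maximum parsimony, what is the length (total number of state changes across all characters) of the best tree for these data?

4

Character polarity is set by the outgroup: the derived state is whichever differs from the outgroup's state, so for Character 1, Character 4 the derived state is '0', and for the remaining characters it is '1'.
Character 1: derived state '0' in Taxon 1, Taxon 7, and Taxon 8 only — synapomorphy for {Taxon 1, Taxon 7, Taxon 8}.
Character 2 (derived state '1') is shared by Taxon 3 and Taxon 6 — a synapomorphy uniting that clade.
Character 3 (derived state '1') is unique to Taxon 7 (autapomorphy; uninformative for grouping).
Only Taxon 1 and Taxon 7 show the derived state '0' for Character 4, supporting them as a clade.
Most parsimonious ingroup topology: ((Taxon 8,(Taxon 7,Taxon 1)),(Taxon 6,Taxon 3)).
Changes per character on this tree: Character 1: 1; Character 2: 1; Character 3: 1; Character 4: 1.
Total = 4.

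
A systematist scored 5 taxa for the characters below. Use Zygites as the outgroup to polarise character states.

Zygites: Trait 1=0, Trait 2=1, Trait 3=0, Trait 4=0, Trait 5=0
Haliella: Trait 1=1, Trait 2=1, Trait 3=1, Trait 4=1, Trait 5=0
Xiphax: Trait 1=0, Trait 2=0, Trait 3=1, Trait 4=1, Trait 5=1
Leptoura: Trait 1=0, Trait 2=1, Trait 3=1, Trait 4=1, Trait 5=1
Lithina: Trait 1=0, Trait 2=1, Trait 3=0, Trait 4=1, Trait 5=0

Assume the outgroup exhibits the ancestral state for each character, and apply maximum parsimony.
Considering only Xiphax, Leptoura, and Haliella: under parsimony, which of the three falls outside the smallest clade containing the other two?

Character polarity is set by the outgroup: the derived state is whichever differs from the outgroup's state, so for Trait 2 the derived state is '0', and for the remaining characters it is '1'.
Trait 1 (derived state '1') is unique to Haliella (autapomorphy; uninformative for grouping).
Trait 2 (derived state '0') is unique to Xiphax (autapomorphy; uninformative for grouping).
Trait 3 (derived state '1') is shared by Haliella, Leptoura, and Xiphax — a synapomorphy uniting that clade.
All ingroup taxa share the derived state '1' for Trait 4; it defines the ingroup but does not resolve relationships within it.
Trait 5: derived state '1' in Leptoura and Xiphax only — synapomorphy for {Leptoura, Xiphax}.
Most parsimonious ingroup topology: ((Haliella,(Xiphax,Leptoura)),Lithina).
Leptoura and Xiphax share a more recent common ancestor with each other than either does with Haliella, so Haliella is the least closely related of the three.

Haliella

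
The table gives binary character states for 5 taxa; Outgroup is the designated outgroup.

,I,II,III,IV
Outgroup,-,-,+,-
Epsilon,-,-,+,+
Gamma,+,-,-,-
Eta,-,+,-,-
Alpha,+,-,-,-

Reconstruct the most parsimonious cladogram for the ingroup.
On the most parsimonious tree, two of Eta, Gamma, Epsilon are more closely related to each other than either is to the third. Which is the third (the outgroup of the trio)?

Character polarity is set by the outgroup: the derived state is whichever differs from the outgroup's state, so for III the derived state is '-', and for the remaining characters it is '+'.
Only Alpha and Gamma show the derived state '+' for I, supporting them as a clade.
II: derived state '+' in Eta only — an autapomorphy, so it tells us nothing about relationships among taxa.
Only Alpha, Eta, and Gamma show the derived state '-' for III, supporting them as a clade.
IV (derived state '+') is unique to Epsilon (autapomorphy; uninformative for grouping).
Most parsimonious ingroup topology: (Epsilon,((Gamma,Alpha),Eta)).
Gamma and Eta share a more recent common ancestor with each other than either does with Epsilon, so Epsilon is the least closely related of the three.

Epsilon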